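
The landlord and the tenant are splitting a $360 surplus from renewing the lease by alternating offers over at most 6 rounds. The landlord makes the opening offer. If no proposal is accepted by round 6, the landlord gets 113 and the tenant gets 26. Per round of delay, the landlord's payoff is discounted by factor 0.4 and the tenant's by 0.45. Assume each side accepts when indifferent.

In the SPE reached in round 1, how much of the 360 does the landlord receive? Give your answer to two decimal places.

Round 6 (the tenant proposes): the landlord gets 113 if talks fail, so the tenant offers 113 and keeps 247.
Round 5 (the landlord proposes): the tenant can get 247 next round, worth 0.45 × 247 = 111.15 now. The landlord offers 111.15 and keeps 360 − 111.15 = 248.85.
Round 4 (the tenant proposes): the landlord can get 248.85 next round, worth 0.4 × 248.85 = 99.54 now. The tenant offers 99.54 and keeps 360 − 99.54 = 260.46.
Round 3 (the landlord proposes): the tenant can get 260.46 next round, worth 0.45 × 260.46 = 117.207 now, so the landlord offers 117.207, keeping 242.793.
Round 2 (the tenant proposes): the landlord can get 242.793 next round, worth 0.4 × 242.793 = 97.1172 now; the tenant offers that and keeps 262.8828.
Round 1 (the landlord proposes): the tenant can get 262.8828 next round, worth 0.45 × 262.8828 = 118.29726 now; the landlord offers that and keeps 241.70274.

241.70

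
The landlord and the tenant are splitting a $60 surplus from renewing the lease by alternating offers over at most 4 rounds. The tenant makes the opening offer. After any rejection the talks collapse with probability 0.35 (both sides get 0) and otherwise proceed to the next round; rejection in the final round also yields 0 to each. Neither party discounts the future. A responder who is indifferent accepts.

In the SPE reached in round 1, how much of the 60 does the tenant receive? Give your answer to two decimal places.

29.87

Round 4 (the landlord proposes): rejection yields 0 for the tenant; the landlord offers 0 and keeps 60.
Round 3 (the tenant proposes): rejecting gives the landlord an expected 0.65 × 60 = 39; the tenant offers that and keeps 21.
Round 2 (the landlord proposes): rejecting gives the tenant an expected 0.65 × 21 = 13.65. The landlord offers 13.65 and keeps 60 − 13.65 = 46.35.
Round 1 (the tenant proposes): rejecting gives the landlord an expected 0.65 × 46.35 = 30.1275; the tenant offers that and keeps 29.8725.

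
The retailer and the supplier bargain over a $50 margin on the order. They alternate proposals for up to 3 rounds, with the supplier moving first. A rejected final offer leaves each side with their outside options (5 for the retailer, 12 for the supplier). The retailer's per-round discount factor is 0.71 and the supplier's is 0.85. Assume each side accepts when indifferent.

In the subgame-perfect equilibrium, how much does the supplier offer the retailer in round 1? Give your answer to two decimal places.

Round 3 (the supplier proposes): the retailer gets 5 if talks fail, so the supplier offers 5 and keeps 45.
Round 2 (the retailer proposes): the supplier can get 45 next round, worth 0.85 × 45 = 38.25 now, so the retailer offers 38.25, keeping 11.75.
Round 1 (the supplier proposes): the retailer can get 11.75 next round, worth 0.71 × 11.75 = 8.3425 now. The supplier offers 8.3425 and keeps 50 − 8.3425 = 41.6575.

8.34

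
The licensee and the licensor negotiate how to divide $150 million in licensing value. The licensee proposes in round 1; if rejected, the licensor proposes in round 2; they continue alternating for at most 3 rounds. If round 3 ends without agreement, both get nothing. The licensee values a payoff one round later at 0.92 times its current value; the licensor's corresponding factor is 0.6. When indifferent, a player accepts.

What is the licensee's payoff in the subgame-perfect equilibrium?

142.8

By backward induction:
Round 3 (the licensee proposes): the licensor will accept anything ≥ 0, so the licensee offers 0 and keeps 150.
Round 2 (the licensor proposes): the licensee can get 150 next round, worth 0.92 × 150 = 138 now, so the licensor offers 138, keeping 12.
Round 1 (the licensee proposes): the licensor can get 12 next round, worth 0.6 × 12 = 7.2 now, so the licensee offers 7.2, keeping 142.8.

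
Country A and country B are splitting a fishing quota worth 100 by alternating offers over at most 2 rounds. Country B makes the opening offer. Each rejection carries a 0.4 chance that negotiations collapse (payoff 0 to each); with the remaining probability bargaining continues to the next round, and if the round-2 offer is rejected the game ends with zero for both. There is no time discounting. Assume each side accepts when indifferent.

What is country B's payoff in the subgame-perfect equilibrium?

40

Round 2 (country A proposes): rejection yields 0 for country B; country A offers 0 and keeps 100.
Round 1 (country B proposes): rejecting gives country A an expected 0.6 × 100 = 60, so country B offers 60, keeping 40.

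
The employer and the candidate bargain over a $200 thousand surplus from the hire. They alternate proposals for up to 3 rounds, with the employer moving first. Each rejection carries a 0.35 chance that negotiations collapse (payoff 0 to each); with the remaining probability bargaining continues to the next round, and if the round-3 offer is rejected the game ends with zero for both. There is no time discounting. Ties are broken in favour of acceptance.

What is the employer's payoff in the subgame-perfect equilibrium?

154.5

Round 3 (the employer proposes): rejection yields 0 for the candidate; the employer offers 0 and keeps 200.
Round 2 (the candidate proposes): rejecting gives the employer an expected 0.65 × 200 = 130. The candidate offers 130 and keeps 200 − 130 = 70.
Round 1 (the employer proposes): rejecting gives the candidate an expected 0.65 × 70 = 45.5. The employer offers 45.5 and keeps 200 − 45.5 = 154.5.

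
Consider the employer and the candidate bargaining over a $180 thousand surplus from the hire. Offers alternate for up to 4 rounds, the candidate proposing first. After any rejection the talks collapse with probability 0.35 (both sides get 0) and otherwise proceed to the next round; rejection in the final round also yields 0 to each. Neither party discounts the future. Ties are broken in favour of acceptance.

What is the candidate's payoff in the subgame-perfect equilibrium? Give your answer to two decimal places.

89.62

Round 4 (the employer proposes): the candidate will accept anything ≥ 0, so the employer offers 0 and keeps 180.
Round 3 (the candidate proposes): rejecting gives the employer an expected 0.65 × 180 = 117. The candidate offers 117 and keeps 180 − 117 = 63.
Round 2 (the employer proposes): rejecting gives the candidate an expected 0.65 × 63 = 40.95; the employer offers that and keeps 139.05.
Round 1 (the candidate proposes): rejecting gives the employer an expected 0.65 × 139.05 = 90.3825; the candidate offers that and keeps 89.6175.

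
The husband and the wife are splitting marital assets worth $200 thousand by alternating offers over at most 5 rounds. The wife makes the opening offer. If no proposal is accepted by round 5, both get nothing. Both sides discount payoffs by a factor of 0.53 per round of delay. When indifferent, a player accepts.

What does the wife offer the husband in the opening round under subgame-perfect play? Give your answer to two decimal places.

Round 5 (the wife proposes): rejection yields 0 for the husband; the wife offers 0 and keeps 200.
Round 4 (the husband proposes): the wife can get 200 next round, worth 0.53 × 200 = 106 now. The husband offers 106 and keeps 200 − 106 = 94.
Round 3 (the wife proposes): the husband can get 94 next round, worth 0.53 × 94 = 49.82 now; the wife offers that and keeps 150.18.
Round 2 (the husband proposes): the wife can get 150.18 next round, worth 0.53 × 150.18 = 79.5954 now. The husband offers 79.5954 and keeps 200 − 79.5954 = 120.4046.
Round 1 (the wife proposes): the husband can get 120.4046 next round, worth 0.53 × 120.4046 = 63.814438 now. The wife offers 63.814438 and keeps 200 − 63.814438 = 136.185562.

63.81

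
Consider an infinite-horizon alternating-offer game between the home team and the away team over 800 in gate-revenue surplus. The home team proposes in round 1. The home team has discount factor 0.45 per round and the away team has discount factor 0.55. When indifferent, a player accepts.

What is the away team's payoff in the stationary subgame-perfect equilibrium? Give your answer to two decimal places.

321.59

In a stationary SPE each proposer offers the other exactly their discounted continuation value.
If the home team keeps x when proposing and the away team keeps y when proposing, then x = 800 − 0.55y and y = 800 − 0.45x.
Solving: x = 800(1 − 0.55) / (1 − 0.45·0.55) = 360 / 0.7525 ≈ 478.4053.
The away team gets 800 − 478.4053 ≈ 321.5947.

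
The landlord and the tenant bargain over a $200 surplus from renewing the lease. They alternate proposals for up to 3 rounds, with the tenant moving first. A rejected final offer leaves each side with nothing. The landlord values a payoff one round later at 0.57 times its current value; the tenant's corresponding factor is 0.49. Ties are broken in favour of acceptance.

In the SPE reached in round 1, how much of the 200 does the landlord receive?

58.14

Work backward from the last round.
Round 3 (the tenant proposes): the landlord will accept anything ≥ 0, so the tenant offers 0 and keeps 200.
Round 2 (the landlord proposes): the tenant can get 200 next round, worth 0.49 × 200 = 98 now; the landlord offers that and keeps 102.
Round 1 (the tenant proposes): the landlord can get 102 next round, worth 0.57 × 102 = 58.14 now, so the tenant offers 58.14, keeping 141.86.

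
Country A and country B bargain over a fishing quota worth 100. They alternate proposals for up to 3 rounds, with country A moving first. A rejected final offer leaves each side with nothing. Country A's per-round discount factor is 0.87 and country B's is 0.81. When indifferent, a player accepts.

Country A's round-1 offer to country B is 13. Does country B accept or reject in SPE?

Work out country B's continuation value if the offer is rejected.
Round 3 (country A proposes): country B will accept anything ≥ 0, so country A offers 0 and keeps 100.
Round 2 (country B proposes): country A can get 100 next round, worth 0.87 × 100 = 87 now, so country B offers 87, keeping 13.
So by rejecting in round 1, country B gets 13 next round, worth 0.81 × 13 = 10.53 now.
Offer 13 ≥ 10.53, so country B accepts.

Accept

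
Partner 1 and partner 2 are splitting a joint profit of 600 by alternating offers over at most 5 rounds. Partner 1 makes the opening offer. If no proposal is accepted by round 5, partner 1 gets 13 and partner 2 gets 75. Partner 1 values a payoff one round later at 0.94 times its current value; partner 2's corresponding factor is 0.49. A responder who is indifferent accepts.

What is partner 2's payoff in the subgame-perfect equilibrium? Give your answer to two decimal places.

41.68

Solve by backward induction from round 5.
Round 5 (partner 1 proposes): partner 2 gets 75 if talks fail, so partner 1 offers 75 and keeps 525.
Round 4 (partner 2 proposes): partner 1 can get 525 next round, worth 0.94 × 525 = 493.5 now, so partner 2 offers 493.5, keeping 106.5.
Round 3 (partner 1 proposes): partner 2 can get 106.5 next round, worth 0.49 × 106.5 = 52.185 now. Partner 1 offers 52.185 and keeps 600 − 52.185 = 547.815.
Round 2 (partner 2 proposes): partner 1 can get 547.815 next round, worth 0.94 × 547.815 = 514.9461 now; partner 2 offers that and keeps 85.0539.
Round 1 (partner 1 proposes): partner 2 can get 85.0539 next round, worth 0.49 × 85.0539 = 41.676411 now; partner 1 offers that and keeps 558.323589.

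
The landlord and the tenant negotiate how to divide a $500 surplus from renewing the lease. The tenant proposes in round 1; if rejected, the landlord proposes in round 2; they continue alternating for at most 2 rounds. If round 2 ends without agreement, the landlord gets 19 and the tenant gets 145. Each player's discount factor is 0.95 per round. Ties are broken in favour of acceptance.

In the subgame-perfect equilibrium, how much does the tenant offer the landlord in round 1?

Round 2 (the landlord proposes): the tenant gets 145 if talks fail, so the landlord offers 145 and keeps 355.
Round 1 (the tenant proposes): the landlord can get 355 next round, worth 0.95 × 355 = 337.25 now, so the tenant offers 337.25, keeping 162.75.

337.25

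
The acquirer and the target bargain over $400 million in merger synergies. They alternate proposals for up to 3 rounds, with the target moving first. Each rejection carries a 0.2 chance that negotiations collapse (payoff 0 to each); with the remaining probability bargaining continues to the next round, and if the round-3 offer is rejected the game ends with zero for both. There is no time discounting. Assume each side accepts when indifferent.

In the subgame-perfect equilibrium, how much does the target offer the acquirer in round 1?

64

By backward induction:
Round 3 (the target proposes): the acquirer will accept anything ≥ 0, so the target offers 0 and keeps 400.
Round 2 (the acquirer proposes): rejecting gives the target an expected 0.8 × 400 = 320; the acquirer offers that and keeps 80.
Round 1 (the target proposes): rejecting gives the acquirer an expected 0.8 × 80 = 64; the target offers that and keeps 336.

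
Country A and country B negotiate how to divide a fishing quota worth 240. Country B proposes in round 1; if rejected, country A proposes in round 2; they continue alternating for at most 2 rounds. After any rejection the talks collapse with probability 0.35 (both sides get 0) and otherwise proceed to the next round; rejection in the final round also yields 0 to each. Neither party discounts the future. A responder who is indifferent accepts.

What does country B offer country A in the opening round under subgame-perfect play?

Round 2 (country A proposes): country B will accept anything ≥ 0, so country A offers 0 and keeps 240.
Round 1 (country B proposes): rejecting gives country A an expected 0.65 × 240 = 156, so country B offers 156, keeping 84.

156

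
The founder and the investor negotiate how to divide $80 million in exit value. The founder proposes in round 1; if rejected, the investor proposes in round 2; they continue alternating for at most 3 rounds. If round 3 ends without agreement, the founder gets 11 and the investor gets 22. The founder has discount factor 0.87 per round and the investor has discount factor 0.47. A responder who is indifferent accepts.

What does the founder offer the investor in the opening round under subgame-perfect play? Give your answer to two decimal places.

13.88

Round 3 (the founder proposes): the investor gets 22 if talks fail, so the founder offers 22 and keeps 58.
Round 2 (the investor proposes): the founder can get 58 next round, worth 0.87 × 58 = 50.46 now. The investor offers 50.46 and keeps 80 − 50.46 = 29.54.
Round 1 (the founder proposes): the investor can get 29.54 next round, worth 0.47 × 29.54 = 13.8838 now, so the founder offers 13.8838, keeping 66.1162.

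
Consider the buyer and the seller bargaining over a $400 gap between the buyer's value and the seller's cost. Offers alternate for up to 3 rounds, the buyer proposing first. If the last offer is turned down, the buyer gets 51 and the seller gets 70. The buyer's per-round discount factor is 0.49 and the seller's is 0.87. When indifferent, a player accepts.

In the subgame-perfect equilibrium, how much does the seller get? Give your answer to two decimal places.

207.32

Work backward from the last round.
Round 3 (the buyer proposes): the seller gets 70 if talks fail, so the buyer offers 70 and keeps 330.
Round 2 (the seller proposes): the buyer can get 330 next round, worth 0.49 × 330 = 161.7 now. The seller offers 161.7 and keeps 400 − 161.7 = 238.3.
Round 1 (the buyer proposes): the seller can get 238.3 next round, worth 0.87 × 238.3 = 207.321 now. The buyer offers 207.321 and keeps 400 − 207.321 = 192.679.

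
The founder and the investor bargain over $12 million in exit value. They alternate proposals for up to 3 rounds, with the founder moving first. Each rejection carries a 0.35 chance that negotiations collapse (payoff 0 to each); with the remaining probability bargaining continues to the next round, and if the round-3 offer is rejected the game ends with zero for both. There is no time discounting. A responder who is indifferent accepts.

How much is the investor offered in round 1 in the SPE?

2.73

Round 3 (the founder proposes): rejection yields 0 for the investor; the founder offers 0 and keeps 12.
Round 2 (the investor proposes): rejecting gives the founder an expected 0.65 × 12 = 7.8; the investor offers that and keeps 4.2.
Round 1 (the founder proposes): rejecting gives the investor an expected 0.65 × 4.2 = 2.73; the founder offers that and keeps 9.27.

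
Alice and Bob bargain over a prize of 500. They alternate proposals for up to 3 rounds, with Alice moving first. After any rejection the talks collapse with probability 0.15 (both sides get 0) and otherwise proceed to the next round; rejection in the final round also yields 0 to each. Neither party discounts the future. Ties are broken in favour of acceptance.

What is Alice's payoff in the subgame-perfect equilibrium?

436.25

Round 3 (Alice proposes): rejection yields 0 for Bob; Alice offers 0 and keeps 500.
Round 2 (Bob proposes): rejecting gives Alice an expected 0.85 × 500 = 425. Bob offers 425 and keeps 500 − 425 = 75.
Round 1 (Alice proposes): rejecting gives Bob an expected 0.85 × 75 = 63.75. Alice offers 63.75 and keeps 500 − 63.75 = 436.25.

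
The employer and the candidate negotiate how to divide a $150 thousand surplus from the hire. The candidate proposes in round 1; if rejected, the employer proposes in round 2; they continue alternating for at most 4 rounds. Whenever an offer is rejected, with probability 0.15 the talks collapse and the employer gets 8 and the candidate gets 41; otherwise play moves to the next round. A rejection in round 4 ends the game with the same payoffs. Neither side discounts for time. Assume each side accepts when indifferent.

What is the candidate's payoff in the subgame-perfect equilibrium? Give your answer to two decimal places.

67.10

By backward induction:
Round 4 (the employer proposes): the candidate gets 41 if talks fail, so the employer offers 41 and keeps 109.
Round 3 (the candidate proposes): rejecting gives the employer an expected 0.85 × 109 + 0.15 × 8 = 93.85, so the candidate offers 93.85, keeping 56.15.
Round 2 (the employer proposes): rejecting gives the candidate an expected 0.85 × 56.15 + 0.15 × 41 = 53.8775; the employer offers that and keeps 96.1225.
Round 1 (the candidate proposes): rejecting gives the employer an expected 0.85 × 96.1225 + 0.15 × 8 = 82.904125, so the candidate offers 82.904125, keeping 67.095875.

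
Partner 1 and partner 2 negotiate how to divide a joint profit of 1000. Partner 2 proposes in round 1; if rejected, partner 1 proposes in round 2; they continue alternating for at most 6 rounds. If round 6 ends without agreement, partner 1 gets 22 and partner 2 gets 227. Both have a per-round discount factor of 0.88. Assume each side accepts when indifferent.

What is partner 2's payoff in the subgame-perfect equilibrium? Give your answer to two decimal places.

404.69

Solve by backward induction from round 6.
Round 6 (partner 1 proposes): partner 2 gets 227 if talks fail, so partner 1 offers 227 and keeps 773.
Round 5 (partner 2 proposes): partner 1 can get 773 next round, worth 0.88 × 773 = 680.24 now; partner 2 offers that and keeps 319.76.
Round 4 (partner 1 proposes): partner 2 can get 319.76 next round, worth 0.88 × 319.76 = 281.3888 now. Partner 1 offers 281.3888 and keeps 1000 − 281.3888 = 718.6112.
Round 3 (partner 2 proposes): partner 1 can get 718.6112 next round, worth 0.88 × 718.6112 = 632.377856 now; partner 2 offers that and keeps 367.622144.
Round 2 (partner 1 proposes): partner 2 can get 367.622144 next round, worth 0.88 × 367.622144 = 323.50748672 now; partner 1 offers that and keeps 676.49251328.
Round 1 (partner 2 proposes): partner 1 can get 676.49251328 next round, worth 0.88 × 676.49251328 = 595.3134116864 now. Partner 2 offers 595.3134116864 and keeps 1000 − 595.3134116864 = 404.6865883136.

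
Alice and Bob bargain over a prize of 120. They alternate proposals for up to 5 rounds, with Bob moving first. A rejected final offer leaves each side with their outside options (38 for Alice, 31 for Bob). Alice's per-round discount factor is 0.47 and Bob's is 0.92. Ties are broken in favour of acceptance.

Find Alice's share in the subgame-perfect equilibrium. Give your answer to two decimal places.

13.57

Round 5 (Bob proposes): Alice gets 38 if talks fail, so Bob offers 38 and keeps 82.
Round 4 (Alice proposes): Bob can get 82 next round, worth 0.92 × 82 = 75.44 now; Alice offers that and keeps 44.56.
Round 3 (Bob proposes): Alice can get 44.56 next round, worth 0.47 × 44.56 = 20.9432 now, so Bob offers 20.9432, keeping 99.0568.
Round 2 (Alice proposes): Bob can get 99.0568 next round, worth 0.92 × 99.0568 = 91.132256 now. Alice offers 91.132256 and keeps 120 − 91.132256 = 28.867744.
Round 1 (Bob proposes): Alice can get 28.867744 next round, worth 0.47 × 28.867744 = 13.56783968 now; Bob offers that and keeps 106.43216032.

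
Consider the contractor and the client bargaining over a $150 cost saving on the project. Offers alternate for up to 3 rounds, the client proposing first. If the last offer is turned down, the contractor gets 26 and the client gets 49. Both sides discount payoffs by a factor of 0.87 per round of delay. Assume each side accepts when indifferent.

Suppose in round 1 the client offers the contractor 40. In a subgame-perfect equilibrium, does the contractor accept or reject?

Round 3 (the client proposes): the contractor gets 26 if talks fail, so the client offers 26 and keeps 124.
Round 2 (the contractor proposes): the client can get 124 next round, worth 0.87 × 124 = 107.88 now. The contractor offers 107.88 and keeps 150 − 107.88 = 42.12.
So by rejecting in round 1, the contractor gets 42.12 next round, worth 0.87 × 42.12 = 36.6444 now.
Offer 40 ≥ 36.6444, so the contractor accepts.

Accept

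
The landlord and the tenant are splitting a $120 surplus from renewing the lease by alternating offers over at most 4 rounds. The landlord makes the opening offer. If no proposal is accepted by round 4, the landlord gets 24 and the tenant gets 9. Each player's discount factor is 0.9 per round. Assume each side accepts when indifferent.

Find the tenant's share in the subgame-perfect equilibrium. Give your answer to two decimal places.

Round 4 (the tenant proposes): the landlord gets 24 if talks fail, so the tenant offers 24 and keeps 96.
Round 3 (the landlord proposes): the tenant can get 96 next round, worth 0.9 × 96 = 86.4 now. The landlord offers 86.4 and keeps 120 − 86.4 = 33.6.
Round 2 (the tenant proposes): the landlord can get 33.6 next round, worth 0.9 × 33.6 = 30.24 now. The tenant offers 30.24 and keeps 120 − 30.24 = 89.76.
Round 1 (the landlord proposes): the tenant can get 89.76 next round, worth 0.9 × 89.76 = 80.784 now; the landlord offers that and keeps 39.216.

80.78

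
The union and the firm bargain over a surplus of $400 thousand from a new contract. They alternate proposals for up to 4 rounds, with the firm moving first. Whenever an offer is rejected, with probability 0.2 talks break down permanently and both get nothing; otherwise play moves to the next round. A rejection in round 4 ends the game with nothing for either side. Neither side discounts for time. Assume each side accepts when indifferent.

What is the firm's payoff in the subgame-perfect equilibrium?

By backward induction:
Round 4 (the union proposes): rejection yields 0 for the firm; the union offers 0 and keeps 400.
Round 3 (the firm proposes): rejecting gives the union an expected 0.8 × 400 = 320. The firm offers 320 and keeps 400 − 320 = 80.
Round 2 (the union proposes): rejecting gives the firm an expected 0.8 × 80 = 64. The union offers 64 and keeps 400 − 64 = 336.
Round 1 (the firm proposes): rejecting gives the union an expected 0.8 × 336 = 268.8, so the firm offers 268.8, keeping 131.2.

131.2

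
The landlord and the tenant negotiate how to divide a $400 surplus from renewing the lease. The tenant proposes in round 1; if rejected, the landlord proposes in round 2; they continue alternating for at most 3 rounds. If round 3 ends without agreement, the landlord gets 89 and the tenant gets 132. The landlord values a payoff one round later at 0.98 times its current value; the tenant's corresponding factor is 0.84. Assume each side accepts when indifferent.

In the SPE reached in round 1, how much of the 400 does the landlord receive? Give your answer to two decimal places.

135.98

By backward induction:
Round 3 (the tenant proposes): the landlord gets 89 if talks fail, so the tenant offers 89 and keeps 311.
Round 2 (the landlord proposes): the tenant can get 311 next round, worth 0.84 × 311 = 261.24 now, so the landlord offers 261.24, keeping 138.76.
Round 1 (the tenant proposes): the landlord can get 138.76 next round, worth 0.98 × 138.76 = 135.9848 now, so the tenant offers 135.9848, keeping 264.0152.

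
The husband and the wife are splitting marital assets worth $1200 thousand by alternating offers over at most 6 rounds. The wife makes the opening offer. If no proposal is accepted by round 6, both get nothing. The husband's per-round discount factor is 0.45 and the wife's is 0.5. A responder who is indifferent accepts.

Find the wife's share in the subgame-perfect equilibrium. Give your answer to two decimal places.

841.91

Work backward from the last round.
Round 6 (the husband proposes): the wife will accept anything ≥ 0, so the husband offers 0 and keeps 1200.
Round 5 (the wife proposes): the husband can get 1200 next round, worth 0.45 × 1200 = 540 now, so the wife offers 540, keeping 660.
Round 4 (the husband proposes): the wife can get 660 next round, worth 0.5 × 660 = 330 now; the husband offers that and keeps 870.
Round 3 (the wife proposes): the husband can get 870 next round, worth 0.45 × 870 = 391.5 now, so the wife offers 391.5, keeping 808.5.
Round 2 (the husband proposes): the wife can get 808.5 next round, worth 0.5 × 808.5 = 404.25 now; the husband offers that and keeps 795.75.
Round 1 (the wife proposes): the husband can get 795.75 next round, worth 0.45 × 795.75 = 358.0875 now. The wife offers 358.0875 and keeps 1200 − 358.0875 = 841.9125.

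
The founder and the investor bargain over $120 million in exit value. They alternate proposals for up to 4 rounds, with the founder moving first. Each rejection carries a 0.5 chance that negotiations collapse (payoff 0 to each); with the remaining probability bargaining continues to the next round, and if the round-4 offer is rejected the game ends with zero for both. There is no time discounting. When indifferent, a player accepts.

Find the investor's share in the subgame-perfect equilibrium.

Round 4 (the investor proposes): the founder will accept anything ≥ 0, so the investor offers 0 and keeps 120.
Round 3 (the founder proposes): rejecting gives the investor an expected 0.5 × 120 = 60; the founder offers that and keeps 60.
Round 2 (the investor proposes): rejecting gives the founder an expected 0.5 × 60 = 30. The investor offers 30 and keeps 120 − 30 = 90.
Round 1 (the founder proposes): rejecting gives the investor an expected 0.5 × 90 = 45; the founder offers that and keeps 75.

45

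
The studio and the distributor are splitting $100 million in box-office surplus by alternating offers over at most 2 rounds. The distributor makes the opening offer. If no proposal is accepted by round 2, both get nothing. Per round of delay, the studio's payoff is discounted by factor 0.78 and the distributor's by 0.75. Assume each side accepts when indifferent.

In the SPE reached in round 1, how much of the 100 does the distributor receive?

Round 2 (the studio proposes): rejection yields 0 for the distributor; the studio offers 0 and keeps 100.
Round 1 (the distributor proposes): the studio can get 100 next round, worth 0.78 × 100 = 78 now, so the distributor offers 78, keeping 22.

22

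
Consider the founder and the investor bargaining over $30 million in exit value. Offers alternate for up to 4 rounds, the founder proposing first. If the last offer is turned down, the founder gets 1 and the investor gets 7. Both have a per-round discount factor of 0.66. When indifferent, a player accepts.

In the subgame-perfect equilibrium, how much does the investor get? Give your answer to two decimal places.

15.07

By backward induction:
Round 4 (the investor proposes): the founder gets 1 if talks fail, so the investor offers 1 and keeps 29.
Round 3 (the founder proposes): the investor can get 29 next round, worth 0.66 × 29 = 19.14 now. The founder offers 19.14 and keeps 30 − 19.14 = 10.86.
Round 2 (the investor proposes): the founder can get 10.86 next round, worth 0.66 × 10.86 = 7.1676 now; the investor offers that and keeps 22.8324.
Round 1 (the founder proposes): the investor can get 22.8324 next round, worth 0.66 × 22.8324 = 15.069384 now; the founder offers that and keeps 14.930616.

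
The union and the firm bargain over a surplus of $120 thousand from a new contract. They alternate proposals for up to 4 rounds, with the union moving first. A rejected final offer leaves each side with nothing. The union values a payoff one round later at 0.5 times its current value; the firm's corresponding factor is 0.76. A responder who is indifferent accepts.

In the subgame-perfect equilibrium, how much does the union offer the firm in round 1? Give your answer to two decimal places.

80.26

By backward induction:
Round 4 (the firm proposes): the union will accept anything ≥ 0, so the firm offers 0 and keeps 120.
Round 3 (the union proposes): the firm can get 120 next round, worth 0.76 × 120 = 91.2 now; the union offers that and keeps 28.8.
Round 2 (the firm proposes): the union can get 28.8 next round, worth 0.5 × 28.8 = 14.4 now. The firm offers 14.4 and keeps 120 − 14.4 = 105.6.
Round 1 (the union proposes): the firm can get 105.6 next round, worth 0.76 × 105.6 = 80.256 now. The union offers 80.256 and keeps 120 − 80.256 = 39.744.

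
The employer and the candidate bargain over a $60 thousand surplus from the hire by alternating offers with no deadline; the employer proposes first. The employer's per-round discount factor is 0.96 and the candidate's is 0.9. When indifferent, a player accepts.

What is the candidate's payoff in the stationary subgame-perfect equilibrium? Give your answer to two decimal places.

When the employer proposes, the candidate accepts any offer worth at least 0.9 times what the candidate would get by proposing next round; and vice versa.
This gives x = 60 − 0.9y and y = 60 − 0.96x, where x and y are each side's share when it proposes.
Hence (1 − 0.9·0.96)x = 60(1 − 0.9), i.e. 0.136·x = 6.
x ≈ 44.1176; the candidate's share is 60 − x ≈ 15.8824.

15.88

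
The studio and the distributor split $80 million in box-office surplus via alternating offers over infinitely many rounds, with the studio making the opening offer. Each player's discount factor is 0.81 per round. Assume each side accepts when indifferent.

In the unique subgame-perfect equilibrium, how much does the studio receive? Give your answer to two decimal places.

44.20

In a stationary SPE each proposer offers the other exactly their discounted continuation value.
If the studio keeps x when proposing and the distributor keeps y when proposing, then x = 80 − 0.81y and y = 80 − 0.81x.
Solving: x = 80(1 − 0.81) / (1 − 0.81·0.81) = 15.2 / 0.3439 ≈ 44.1989.
The distributor gets 80 − 44.1989 ≈ 35.8011.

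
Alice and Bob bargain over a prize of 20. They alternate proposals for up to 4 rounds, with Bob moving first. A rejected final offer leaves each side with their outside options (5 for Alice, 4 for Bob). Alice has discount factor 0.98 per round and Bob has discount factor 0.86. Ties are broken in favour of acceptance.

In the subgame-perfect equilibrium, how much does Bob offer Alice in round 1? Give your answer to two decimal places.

15.96

Round 4 (Alice proposes): Bob gets 4 if talks fail, so Alice offers 4 and keeps 16.
Round 3 (Bob proposes): Alice can get 16 next round, worth 0.98 × 16 = 15.68 now, so Bob offers 15.68, keeping 4.32.
Round 2 (Alice proposes): Bob can get 4.32 next round, worth 0.86 × 4.32 = 3.7152 now, so Alice offers 3.7152, keeping 16.2848.
Round 1 (Bob proposes): Alice can get 16.2848 next round, worth 0.98 × 16.2848 = 15.959104 now. Bob offers 15.959104 and keeps 20 − 15.959104 = 4.040896.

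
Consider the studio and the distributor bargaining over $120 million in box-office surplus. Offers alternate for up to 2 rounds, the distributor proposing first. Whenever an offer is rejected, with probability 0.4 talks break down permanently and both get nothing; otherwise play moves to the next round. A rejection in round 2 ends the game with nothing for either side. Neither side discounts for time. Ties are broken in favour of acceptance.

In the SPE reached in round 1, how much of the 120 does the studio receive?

72

By backward induction:
Round 2 (the studio proposes): rejection yields 0 for the distributor; the studio offers 0 and keeps 120.
Round 1 (the distributor proposes): rejecting gives the studio an expected 0.6 × 120 = 72; the distributor offers that and keeps 48.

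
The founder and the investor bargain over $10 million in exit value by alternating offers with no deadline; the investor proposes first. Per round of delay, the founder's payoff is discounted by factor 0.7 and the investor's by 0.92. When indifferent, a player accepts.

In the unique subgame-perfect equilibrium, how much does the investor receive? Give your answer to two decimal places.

In a stationary SPE each proposer offers the other exactly their discounted continuation value.
If the investor keeps x when proposing and the founder keeps y when proposing, then x = 10 − 0.7y and y = 10 − 0.92x.
Solving: x = 10(1 − 0.7) / (1 − 0.92·0.7) = 3 / 0.356 ≈ 8.4270.
The founder gets 10 − 8.4270 ≈ 1.5730.

8.43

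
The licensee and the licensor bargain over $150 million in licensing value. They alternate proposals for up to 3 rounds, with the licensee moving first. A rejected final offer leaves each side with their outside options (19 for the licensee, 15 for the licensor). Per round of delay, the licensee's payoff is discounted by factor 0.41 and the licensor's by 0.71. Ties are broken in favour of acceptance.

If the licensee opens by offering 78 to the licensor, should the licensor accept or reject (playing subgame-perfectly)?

Accept

Round 3 (the licensee proposes): the licensor gets 15 if talks fail, so the licensee offers 15 and keeps 135.
Round 2 (the licensor proposes): the licensee can get 135 next round, worth 0.41 × 135 = 55.35 now; the licensor offers that and keeps 94.65.
So by rejecting in round 1, the licensor gets 94.65 next round, worth 0.71 × 94.65 = 67.2015 now.
Offer 78 ≥ 67.2015, so the licensor accepts.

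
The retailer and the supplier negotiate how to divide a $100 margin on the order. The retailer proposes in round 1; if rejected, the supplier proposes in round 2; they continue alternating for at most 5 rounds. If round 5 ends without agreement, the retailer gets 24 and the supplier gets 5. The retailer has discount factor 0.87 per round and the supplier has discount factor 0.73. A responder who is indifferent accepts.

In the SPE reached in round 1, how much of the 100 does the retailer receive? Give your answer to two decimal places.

82.47

Solve by backward induction from round 5.
Round 5 (the retailer proposes): the supplier gets 5 if talks fail, so the retailer offers 5 and keeps 95.
Round 4 (the supplier proposes): the retailer can get 95 next round, worth 0.87 × 95 = 82.65 now. The supplier offers 82.65 and keeps 100 − 82.65 = 17.35.
Round 3 (the retailer proposes): the supplier can get 17.35 next round, worth 0.73 × 17.35 = 12.6655 now; the retailer offers that and keeps 87.3345.
Round 2 (the supplier proposes): the retailer can get 87.3345 next round, worth 0.87 × 87.3345 = 75.981015 now, so the supplier offers 75.981015, keeping 24.018985.
Round 1 (the retailer proposes): the supplier can get 24.018985 next round, worth 0.73 × 24.018985 = 17.53385905 now, so the retailer offers 17.53385905, keeping 82.46614095.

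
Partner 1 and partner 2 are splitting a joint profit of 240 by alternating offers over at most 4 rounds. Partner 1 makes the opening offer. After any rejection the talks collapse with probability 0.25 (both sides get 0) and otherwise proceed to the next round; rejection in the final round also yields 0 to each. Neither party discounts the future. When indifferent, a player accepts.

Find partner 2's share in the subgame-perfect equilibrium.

By backward induction:
Round 4 (partner 2 proposes): rejection yields 0 for partner 1; partner 2 offers 0 and keeps 240.
Round 3 (partner 1 proposes): rejecting gives partner 2 an expected 0.75 × 240 = 180. Partner 1 offers 180 and keeps 240 − 180 = 60.
Round 2 (partner 2 proposes): rejecting gives partner 1 an expected 0.75 × 60 = 45. Partner 2 offers 45 and keeps 240 − 45 = 195.
Round 1 (partner 1 proposes): rejecting gives partner 2 an expected 0.75 × 195 = 146.25, so partner 1 offers 146.25, keeping 93.75.

146.25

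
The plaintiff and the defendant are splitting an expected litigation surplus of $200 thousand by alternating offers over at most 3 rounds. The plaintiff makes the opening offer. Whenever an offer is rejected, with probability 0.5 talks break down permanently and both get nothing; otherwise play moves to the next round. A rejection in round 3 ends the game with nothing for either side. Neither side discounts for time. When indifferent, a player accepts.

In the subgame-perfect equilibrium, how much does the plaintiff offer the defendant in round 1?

50

By backward induction:
Round 3 (the plaintiff proposes): the defendant will accept anything ≥ 0, so the plaintiff offers 0 and keeps 200.
Round 2 (the defendant proposes): rejecting gives the plaintiff an expected 0.5 × 200 = 100; the defendant offers that and keeps 100.
Round 1 (the plaintiff proposes): rejecting gives the defendant an expected 0.5 × 100 = 50, so the plaintiff offers 50, keeping 150.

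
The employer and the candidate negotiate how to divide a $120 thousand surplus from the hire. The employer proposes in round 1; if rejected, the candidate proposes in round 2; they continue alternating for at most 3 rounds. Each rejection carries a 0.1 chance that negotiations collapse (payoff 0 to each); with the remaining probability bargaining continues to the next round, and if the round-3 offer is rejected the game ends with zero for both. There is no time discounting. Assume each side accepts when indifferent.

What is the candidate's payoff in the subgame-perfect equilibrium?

Round 3 (the employer proposes): rejection yields 0 for the candidate; the employer offers 0 and keeps 120.
Round 2 (the candidate proposes): rejecting gives the employer an expected 0.9 × 120 = 108. The candidate offers 108 and keeps 120 − 108 = 12.
Round 1 (the employer proposes): rejecting gives the candidate an expected 0.9 × 12 = 10.8. The employer offers 10.8 and keeps 120 − 10.8 = 109.2.

10.8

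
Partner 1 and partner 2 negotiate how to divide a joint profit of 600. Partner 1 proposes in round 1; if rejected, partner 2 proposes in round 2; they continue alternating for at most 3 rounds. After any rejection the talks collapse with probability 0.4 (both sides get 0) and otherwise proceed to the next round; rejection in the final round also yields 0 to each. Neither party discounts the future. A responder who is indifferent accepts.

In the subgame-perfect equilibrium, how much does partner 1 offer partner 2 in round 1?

144

By backward induction:
Round 3 (partner 1 proposes): rejection yields 0 for partner 2; partner 1 offers 0 and keeps 600.
Round 2 (partner 2 proposes): rejecting gives partner 1 an expected 0.6 × 600 = 360, so partner 2 offers 360, keeping 240.
Round 1 (partner 1 proposes): rejecting gives partner 2 an expected 0.6 × 240 = 144; partner 1 offers that and keeps 456.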